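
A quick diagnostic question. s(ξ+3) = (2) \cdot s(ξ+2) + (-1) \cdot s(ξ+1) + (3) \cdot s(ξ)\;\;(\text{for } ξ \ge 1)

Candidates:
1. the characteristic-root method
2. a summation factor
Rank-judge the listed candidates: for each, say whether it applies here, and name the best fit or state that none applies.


Method: the characteristic-root method — linear, homogeneous, constant coefficients: solutions of the form r^ξ exist — find the roots of the characteristic polynomial.
- the characteristic-root method — yes, a natural case for it.
- a summation factor — the recurrence reaches back more than one step, outside the first-order family a summation factor normalizes.


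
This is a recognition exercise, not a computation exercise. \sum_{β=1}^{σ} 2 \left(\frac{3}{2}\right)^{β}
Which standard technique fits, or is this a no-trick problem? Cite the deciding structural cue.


Method: the geometric series formula — each term is \frac{3}{2} times the previous one, so the geometric-series formula applies directly.


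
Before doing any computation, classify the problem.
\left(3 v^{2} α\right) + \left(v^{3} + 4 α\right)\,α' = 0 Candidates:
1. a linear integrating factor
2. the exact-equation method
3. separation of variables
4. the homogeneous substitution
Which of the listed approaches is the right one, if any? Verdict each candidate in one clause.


Best approach: the exact-equation method — take the mixed partials of 3 v^{2} α and v^{3} + 4 α: they are equal, which certifies an exact differential.
- a linear integrating factor — the unknown enters nonlinearly (through a power, a denominator, or a transcendental function), which the linear integrating-factor recipe cannot absorb as-is — any repair would come from a preliminary substitution, not the factor.
- the exact-equation method: a fit — the right tool for this form.
- separation of variables: the two dependences do not factor apart.
- the homogeneous substitution — the slope does not depend on the ratio of the variables alone.


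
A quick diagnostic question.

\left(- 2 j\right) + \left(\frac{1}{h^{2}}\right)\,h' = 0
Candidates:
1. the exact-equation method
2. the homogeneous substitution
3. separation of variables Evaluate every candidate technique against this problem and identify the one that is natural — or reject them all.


Verdict: separation of variables — one side of the product carries the independent variable, the other the unknown — the textbook separation shape.
- the exact-equation method: the cross-partial test holds only vacuously — each coefficient lives in its own variable, so the exactness machinery reads no structure the split form does not already show.
- the homogeneous substitution: the ratio of the variables does not determine the slope.
- separation of variables — a fit — the right tool for this form.


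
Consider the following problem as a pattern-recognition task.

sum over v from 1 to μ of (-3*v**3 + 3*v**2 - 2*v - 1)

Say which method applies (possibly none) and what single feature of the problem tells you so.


Method: no special technique — this is bookkeeping, not technique: standard formulas for sums of constant-multiple powers of v apply termwise.


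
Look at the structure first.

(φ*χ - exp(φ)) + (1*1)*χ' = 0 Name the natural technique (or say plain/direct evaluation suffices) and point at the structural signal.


Method: a linear integrating factor — linear in the unknown with genuine forcing: multiply through by the exponential of the integrated coefficient and the left side closes into one derivative.


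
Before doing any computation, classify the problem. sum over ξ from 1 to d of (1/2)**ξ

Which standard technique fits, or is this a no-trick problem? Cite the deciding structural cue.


Diagnosis: the geometric series formula — term-over-term division gives 1/2 every time — index-free ratio, geometric sum formula applies.


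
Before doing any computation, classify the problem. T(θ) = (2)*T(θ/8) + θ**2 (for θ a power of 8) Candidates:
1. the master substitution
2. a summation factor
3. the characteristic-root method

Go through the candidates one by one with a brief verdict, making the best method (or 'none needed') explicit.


Technique: the master substitution — the recursive call is at index θ/8 rather than a shift, a divide-and-conquer shape — substituting θ = 8^m linearizes it.
- the master substitution: applies; the problem has the shape this method handles.
- a summation factor: a divided-index call is outside the fixed-shift first-order family a summation factor normalizes.
- the characteristic-root method — the recursion divides its index rather than shifting it — outside the constant-shift family the root method covers.


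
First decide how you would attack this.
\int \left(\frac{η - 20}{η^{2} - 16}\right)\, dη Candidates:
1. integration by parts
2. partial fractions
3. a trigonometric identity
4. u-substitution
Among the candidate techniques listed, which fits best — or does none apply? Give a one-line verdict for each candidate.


Verdict: partial fractions — with η^{2} - 16 factorable and the degree on top strictly smaller, simple-fraction decomposition is immediate.
- integration by parts: the nonconstant-polynomial-times-standard-kernel pattern (an exp, sine, cosine, or logarithm partner) is absent.
- partial fractions — applicable, and directly so.
- a trigonometric identity — there is no trigonometric structure at all — the integrand carries no sine or cosine to rewrite.
- u-substitution — no subexpression of the integrand serves as a whole-integral substitution inner — individual terms may offer their own, but none carries its derivative as a factor of the full integrand; a working change of variable would have to be constructed from outside the expression.


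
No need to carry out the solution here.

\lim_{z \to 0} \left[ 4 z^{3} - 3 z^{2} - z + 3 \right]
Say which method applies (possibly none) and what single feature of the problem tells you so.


Best approach: no special technique — nothing blocks direct substitution at 0: plug in and finish.


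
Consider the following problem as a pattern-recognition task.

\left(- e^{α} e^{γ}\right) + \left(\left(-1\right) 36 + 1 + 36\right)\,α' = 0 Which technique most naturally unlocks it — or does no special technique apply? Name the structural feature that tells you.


Best approach: separation of variables — a product of single-variable factors, e^{γ} and e^{α} — the textbook separable form.


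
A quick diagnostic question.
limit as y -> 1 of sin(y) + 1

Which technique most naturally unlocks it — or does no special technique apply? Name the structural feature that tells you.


Technique: no special technique — the expression is continuous at the evaluation point — substitute directly; no indeterminate form appears.


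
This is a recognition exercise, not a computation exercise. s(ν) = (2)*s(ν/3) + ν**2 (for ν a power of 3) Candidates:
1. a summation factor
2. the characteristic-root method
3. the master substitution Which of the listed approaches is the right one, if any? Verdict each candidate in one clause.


Method: the master substitution — divide-the-index recursion (ν/3 inside the call) straightens out once the index is rewritten as 3^m.
- a summation factor: a divided-index call is outside the fixed-shift first-order family a summation factor normalizes.
- the characteristic-root method: the recursion divides its index rather than shifting it — outside the constant-shift family the root method covers.
- the master substitution: yes, a natural case for it.


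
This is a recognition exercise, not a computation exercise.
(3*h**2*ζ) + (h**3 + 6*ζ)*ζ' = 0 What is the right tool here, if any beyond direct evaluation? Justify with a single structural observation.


Diagnosis: the exact-equation method — the cross partial derivatives of 3*h**2*ζ and h**3 + 6*ζ agree, so the left side is the total differential of one potential in h and ζ.


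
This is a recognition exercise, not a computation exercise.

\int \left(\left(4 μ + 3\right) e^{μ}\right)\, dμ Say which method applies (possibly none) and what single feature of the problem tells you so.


Method: integration by parts — differentiate 4 μ + 3, integrate e^{μ}: each pass lowers the polynomial degree, so parts terminates.


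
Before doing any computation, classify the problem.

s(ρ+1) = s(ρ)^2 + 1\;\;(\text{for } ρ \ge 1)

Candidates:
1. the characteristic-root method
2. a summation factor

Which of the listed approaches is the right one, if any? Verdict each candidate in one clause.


Method: no special technique — the update rule curves (it is not linear in the unknown sequence), so no superposition-based closed form attaches — iterate or study it directly.
- the characteristic-root method: nonlinearity rules out exponential-mode superposition from the start.
- a summation factor: the recursion is nonlinear — outside the first-order linear family a summation factor addresses.


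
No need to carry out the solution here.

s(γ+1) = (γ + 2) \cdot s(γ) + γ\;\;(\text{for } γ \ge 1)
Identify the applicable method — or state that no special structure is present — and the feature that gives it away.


Diagnosis: a summation factor — normalize by the running product of γ + 2: the left side becomes a difference, and differences sum.


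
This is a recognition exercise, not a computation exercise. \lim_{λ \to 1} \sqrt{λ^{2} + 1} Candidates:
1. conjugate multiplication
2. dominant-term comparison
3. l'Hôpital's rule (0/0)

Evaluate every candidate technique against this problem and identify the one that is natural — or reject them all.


Best approach: no special technique — the expression is continuous at 1 — substitute and evaluate; no indeterminate form appears.
- conjugate multiplication: no difference of divergent radicals appears, so rationalizing has nothing to cancel.
- dominant-term comparison — this limit is not decided by comparing leading-term growth at infinity.
- l'Hôpital's rule (0/0): substituting the point produces a determinate value, not a 0 over 0 clash.


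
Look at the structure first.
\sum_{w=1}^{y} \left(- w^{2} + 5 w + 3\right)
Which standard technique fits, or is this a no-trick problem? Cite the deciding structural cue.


Verdict: no special technique — nothing telescopes and nothing is geometric; polynomial terms in w sum term by term.


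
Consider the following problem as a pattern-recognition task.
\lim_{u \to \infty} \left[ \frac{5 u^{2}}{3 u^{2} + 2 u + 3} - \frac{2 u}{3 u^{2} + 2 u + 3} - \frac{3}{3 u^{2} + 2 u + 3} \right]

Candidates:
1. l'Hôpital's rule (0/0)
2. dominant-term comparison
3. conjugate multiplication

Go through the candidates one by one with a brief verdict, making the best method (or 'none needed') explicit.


Method: dominant-term comparison — growth-rate triage: the leading powers of u decide the limit, everything else is noise.
- l'Hôpital's rule (0/0): viewed as a single quotient this runs to ∞/∞, not the 0/0 clash this candidate addresses; an at-infinity variant of the rule would resolve it, but comparing leading growth reads the answer without differentiating.
- dominant-term comparison — a fit — the right tool for this form.
- conjugate multiplication: multiplying by a conjugate would not remove any indeterminacy here.


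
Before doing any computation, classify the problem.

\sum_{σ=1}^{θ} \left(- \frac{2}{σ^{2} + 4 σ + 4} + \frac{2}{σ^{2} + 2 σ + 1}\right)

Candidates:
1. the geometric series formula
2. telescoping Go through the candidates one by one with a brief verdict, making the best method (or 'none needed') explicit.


Method: telescoping — each term adds \frac{2}{σ^{2} + 2 σ + 1} and subtracts the same expression advanced one index; that subtracted piece cancels against the next term's added copy — only the boundary terms survive.
- the geometric series formula — the term-to-term ratio drifts with the index — the one thing the geometric formula cannot absorb.
- telescoping: yes — fits the structure here.


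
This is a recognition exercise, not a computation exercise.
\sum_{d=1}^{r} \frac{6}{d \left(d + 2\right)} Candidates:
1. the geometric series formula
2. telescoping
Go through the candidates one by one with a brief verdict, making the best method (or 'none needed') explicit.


Technique: telescoping — \frac{6}{d \left(d + 2\right)} is a collapsed telescope: expand it into simple fractions to see the cancellation.
- the geometric series formula — there is no constant term-to-term ratio.
- telescoping — a fit — the right tool for this form.


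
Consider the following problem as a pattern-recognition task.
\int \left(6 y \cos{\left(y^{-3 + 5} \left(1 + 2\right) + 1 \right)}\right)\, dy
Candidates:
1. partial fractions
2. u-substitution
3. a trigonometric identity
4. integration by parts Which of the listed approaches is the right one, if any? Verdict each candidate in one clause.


Verdict: u-substitution — structure check: outer function, inner expression (y^{-3 + 5} \left(1 + 2\right) + 1), inner derivative as a factor — the classic u = (y^{-3 + 5} \left(1 + 2\right) + 1) pattern.
- partial fractions: there is no rational-function structure to decompose.
- u-substitution: yes, a natural case for it.
- a trigonometric identity — neither the even-power reduction nor the product-to-sum identity applies to this structure.
- integration by parts — the non-polynomial partner is not one of the parts kernels — exp, sine, or cosine with a degree-1 argument, or a logarithm.


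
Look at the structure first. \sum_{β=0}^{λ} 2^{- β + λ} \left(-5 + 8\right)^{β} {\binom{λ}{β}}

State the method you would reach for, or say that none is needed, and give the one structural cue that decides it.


Best approach: the binomial theorem — the binomial coefficients weight matched powers of (-5 + 8) and 2, which is exactly the expansion of a binomial power.


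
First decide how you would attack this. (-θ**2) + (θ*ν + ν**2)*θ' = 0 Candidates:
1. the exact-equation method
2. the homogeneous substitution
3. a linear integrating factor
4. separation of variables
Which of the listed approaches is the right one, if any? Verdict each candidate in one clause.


Verdict: the homogeneous substitution — solved for the derivative, the right side is unchanged under scaling ν and θ together — it depends only on the ratio θ/ν, so substitute a single ratio variable. A Bernoulli substitution after rearrangement (possibly exchanging dependent and independent variable) is a fair alternative; the homogeneous route works on the equation as it stands.
- the exact-equation method: exactness fails on the nose — the mixed partials do not match.
- the homogeneous substitution — a fit — the right tool for this form.
- a linear integrating factor: the unknown enters nonlinearly (through a power, a denominator, or a transcendental function), which the linear integrating-factor recipe cannot absorb as-is — any repair would come from a preliminary substitution, not the factor.
- separation of variables — the two dependences do not factor apart.


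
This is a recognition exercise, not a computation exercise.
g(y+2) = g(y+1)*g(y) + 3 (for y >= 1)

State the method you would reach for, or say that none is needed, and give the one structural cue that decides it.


Technique: no special technique — the map from one term to the next is curved, not linear, so linear closed-form machinery does not attach.


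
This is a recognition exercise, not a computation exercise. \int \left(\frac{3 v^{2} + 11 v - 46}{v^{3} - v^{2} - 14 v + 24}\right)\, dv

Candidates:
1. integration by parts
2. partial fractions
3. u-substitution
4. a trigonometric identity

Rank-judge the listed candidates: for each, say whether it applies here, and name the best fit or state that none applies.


Technique: partial fractions — with v^{3} - v^{2} - 14 v + 24 factorable and the degree on top strictly smaller, simple-fraction decomposition is immediate.
- integration by parts — the integrand does not split as a nonconstant polynomial times an exp, sine, cosine of a linear argument, or logarithm — no polynomial-kernel parts product to differentiate one side of.
- partial fractions — applies; the problem has the shape this method handles.
- u-substitution: no subexpression of the integrand serves as a whole-integral substitution inner — individual terms may offer their own, but none carries its derivative as a factor of the full integrand; a working change of variable would have to be constructed from outside the expression.
- a trigonometric identity: with no trigonometric functions present, identity rewriting has no target.


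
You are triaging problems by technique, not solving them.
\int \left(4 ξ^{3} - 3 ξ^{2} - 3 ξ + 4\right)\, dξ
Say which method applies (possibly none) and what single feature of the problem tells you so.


Verdict: no special technique — every term is a constant multiple of a power of ξ; term-wise power-rule integration needs no preliminary transformation.


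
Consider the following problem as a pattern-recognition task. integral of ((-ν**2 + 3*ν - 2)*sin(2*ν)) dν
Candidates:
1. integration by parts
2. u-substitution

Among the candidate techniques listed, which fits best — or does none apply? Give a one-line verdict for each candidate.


Method: integration by parts — a polynomial factor -ν**2 + 3*ν - 2 multiplies sin(2*ν); differentiating -ν**2 + 3*ν - 2 lowers its degree while sin(2*ν) integrates cleanly, so parts wins.
- integration by parts — applicable, and directly so.
- u-substitution: no subexpression of the integrand pairs with its own derivative as a factor — individual terms may offer their own substitutions, but any change of variable covering the whole integral would have to be constructed from outside the expression.


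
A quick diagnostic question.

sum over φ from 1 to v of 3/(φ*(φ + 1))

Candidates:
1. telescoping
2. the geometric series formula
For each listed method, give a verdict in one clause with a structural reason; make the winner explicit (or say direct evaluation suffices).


Verdict: telescoping — the summand 3/(φ*(φ + 1)) decomposes into fractions whose poles differ by an integer shift — the series collapses.
- telescoping — yes, a natural case for it.
- the geometric series formula — consecutive terms are not related by a fixed multiplier.


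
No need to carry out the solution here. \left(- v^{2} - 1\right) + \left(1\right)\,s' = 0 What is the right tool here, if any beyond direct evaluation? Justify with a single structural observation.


Method: no special technique — the slope is a function of v alone, so integrate both sides directly.


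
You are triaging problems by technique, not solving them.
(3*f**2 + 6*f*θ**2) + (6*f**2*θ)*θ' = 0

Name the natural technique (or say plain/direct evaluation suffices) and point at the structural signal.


Technique: the exact-equation method — 3*f**2 + 6*f*θ**2 and 6*f**2*θ pass the exactness check on the nose, so no integrating factor in f or θ is needed at all.


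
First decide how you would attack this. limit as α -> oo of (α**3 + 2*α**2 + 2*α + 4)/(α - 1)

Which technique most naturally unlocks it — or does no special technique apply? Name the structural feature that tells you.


Verdict: dominant-term comparison — as α grows, only the highest-degree terms matter — compare leading terms and read the limit off. Viewed as a single quotient this is an ∞/∞ form — an at-infinity application of l'Hôpital's rule would also resolve it; comparing leading growth reads the answer without differentiating.


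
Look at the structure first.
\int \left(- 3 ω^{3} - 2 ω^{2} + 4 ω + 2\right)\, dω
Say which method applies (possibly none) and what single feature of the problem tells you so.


Technique: no special technique — a term-by-term power-rule job in ω; no substitution or rearrangement earns its keep here.


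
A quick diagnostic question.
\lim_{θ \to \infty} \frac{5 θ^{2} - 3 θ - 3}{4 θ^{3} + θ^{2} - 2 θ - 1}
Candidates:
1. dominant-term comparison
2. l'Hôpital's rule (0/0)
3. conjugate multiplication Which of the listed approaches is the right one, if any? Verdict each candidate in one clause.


Best approach: dominant-term comparison — growth-rate triage: the leading powers of θ decide the limit, everything else is noise.
- dominant-term comparison: a fit — the right tool for this form.
- l'Hôpital's rule (0/0): as a single quotient the expression runs to ∞/∞ at the limit point — an at-infinity form of the rule would apply, though the leading-growth comparison is the direct reading.
- conjugate multiplication: the conjugate move applies to radical differences, which this is not.


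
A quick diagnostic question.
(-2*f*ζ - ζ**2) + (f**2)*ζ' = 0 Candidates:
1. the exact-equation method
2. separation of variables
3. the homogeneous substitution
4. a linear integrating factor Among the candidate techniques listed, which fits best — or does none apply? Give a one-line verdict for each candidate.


Best approach: the homogeneous substitution — the slope is degree-zero homogeneous: the ratio substitution v = ζ/f collapses it. A Bernoulli substitution is a fair alternative on this equation directly; the homogeneous reading takes it as given.
- the exact-equation method: the mixed-partials test fails on this split — it is not an exact differential as presented.
- separation of variables — no division isolates the independent variable from the unknown.
- the homogeneous substitution — a fit — the right tool for this form.
- a linear integrating factor — the unknown enters nonlinearly (through a power, a denominator, or a transcendental function), which the linear integrating-factor recipe cannot absorb as-is — any repair would come from a preliminary substitution, not the factor.


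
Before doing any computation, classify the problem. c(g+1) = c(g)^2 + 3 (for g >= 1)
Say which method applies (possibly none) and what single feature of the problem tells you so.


Best approach: no special technique — the update rule curves (it is not linear in the unknown sequence), so no superposition-based closed form attaches — iterate or study it directly.


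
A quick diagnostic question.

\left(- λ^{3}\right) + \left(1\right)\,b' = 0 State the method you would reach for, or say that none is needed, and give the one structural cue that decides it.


Verdict: no special technique — the slope is a pure function of λ; integrate both sides and be done.


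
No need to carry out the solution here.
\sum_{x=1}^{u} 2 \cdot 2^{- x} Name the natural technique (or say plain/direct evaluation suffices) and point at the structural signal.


Diagnosis: the geometric series formula — consecutive terms stand in a fixed index-free ratio — the geometric sum formula closes it.


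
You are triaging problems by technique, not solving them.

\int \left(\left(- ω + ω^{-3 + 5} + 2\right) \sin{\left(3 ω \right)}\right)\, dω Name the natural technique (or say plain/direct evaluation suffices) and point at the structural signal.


Diagnosis: integration by parts — (- ω + ω^{-3 + 5} + 2) dies after finitely many derivatives while \sin{\left(3 ω \right)} cycles under integration — the tabular/parts setup.


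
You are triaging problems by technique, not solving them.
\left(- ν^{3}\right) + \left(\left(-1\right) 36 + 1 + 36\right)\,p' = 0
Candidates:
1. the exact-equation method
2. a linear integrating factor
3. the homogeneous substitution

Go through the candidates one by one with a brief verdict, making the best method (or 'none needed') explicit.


Verdict: no special technique — the slope is a function of ν alone, so integrate both sides directly.
- the exact-equation method — no dependence on the unknown anywhere: exactness is a label without content here.
- a linear integrating factor — with the unknown absent the integrating factor is a formality; direct integration is the working structure.
- the homogeneous substitution: the slope changes under joint rescaling, failing the degree-zero test.


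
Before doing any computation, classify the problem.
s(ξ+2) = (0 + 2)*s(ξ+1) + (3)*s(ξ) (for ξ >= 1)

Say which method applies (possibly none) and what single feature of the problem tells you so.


Technique: the characteristic-root method — no index-dependence in the weights and nothing inhomogeneous: classic characteristic-equation setup.


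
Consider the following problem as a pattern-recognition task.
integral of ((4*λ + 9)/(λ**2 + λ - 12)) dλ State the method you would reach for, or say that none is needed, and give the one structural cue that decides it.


Method: partial fractions — once λ**2 + λ - 12 is factored, each root contributes a simple-fraction term; integrate them one at a time.


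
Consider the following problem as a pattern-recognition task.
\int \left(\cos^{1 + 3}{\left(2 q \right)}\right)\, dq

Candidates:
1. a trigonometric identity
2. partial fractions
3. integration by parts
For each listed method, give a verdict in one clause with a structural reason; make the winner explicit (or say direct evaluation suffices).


Technique: a trigonometric identity — \cos^{1 + 3}{\left(2 q \right)} is an even power — the power-reduction identity rewrites it into first-degree cosines.
- a trigonometric identity: applicable, and directly so.
- partial fractions: there is no rational-function structure to decompose.
- integration by parts: not the natural route: no polynomial-kernel product appears — a recursive parts reduction of the trigonometric product exists, but the identity rewrite is direct.


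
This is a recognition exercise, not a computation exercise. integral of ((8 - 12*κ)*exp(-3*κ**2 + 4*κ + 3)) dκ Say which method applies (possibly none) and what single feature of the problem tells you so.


Best approach: u-substitution — everything non-trivial happens through the inner expression -3*κ**2 + 4*κ + 3, and its derivative accounts for the remaining factor up to a constant, so set u = -3*κ**2 + 4*κ + 3.


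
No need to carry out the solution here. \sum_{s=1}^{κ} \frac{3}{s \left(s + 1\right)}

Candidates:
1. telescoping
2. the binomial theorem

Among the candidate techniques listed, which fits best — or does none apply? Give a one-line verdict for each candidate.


Verdict: telescoping — one partial-fraction pass turns \frac{3}{s \left(s + 1\right)} into a shifted difference, and shifted differences telescope.
- telescoping — applicable, and directly so.
- the binomial theorem — the terms lack the binomial-coefficient-weighted complementary-power pattern of an expansion.


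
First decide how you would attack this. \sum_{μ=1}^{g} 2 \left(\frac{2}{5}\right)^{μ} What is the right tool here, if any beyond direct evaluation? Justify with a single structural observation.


Method: the geometric series formula — term-over-term division gives \frac{2}{5} every time — index-free ratio, geometric sum formula applies.


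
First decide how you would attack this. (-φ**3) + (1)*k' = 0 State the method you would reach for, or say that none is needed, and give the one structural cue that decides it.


Technique: no special technique — solved for the derivative, k never appears on the right — this is a direct integration in φ, not a differential-equations problem at heart.


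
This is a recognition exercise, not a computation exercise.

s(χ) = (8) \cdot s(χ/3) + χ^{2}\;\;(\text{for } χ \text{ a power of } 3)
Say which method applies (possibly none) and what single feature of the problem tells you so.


Best approach: the master substitution — the argument shrinks by the factor 3, so measure the index on a logarithmic scale and the recursion becomes a shift.


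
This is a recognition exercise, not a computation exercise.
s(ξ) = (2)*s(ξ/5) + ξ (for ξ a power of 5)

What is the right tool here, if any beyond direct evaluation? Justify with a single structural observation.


Method: the master substitution — index division is the fingerprint: ξ/5 in the recursive call means substitute ξ = 5^m.


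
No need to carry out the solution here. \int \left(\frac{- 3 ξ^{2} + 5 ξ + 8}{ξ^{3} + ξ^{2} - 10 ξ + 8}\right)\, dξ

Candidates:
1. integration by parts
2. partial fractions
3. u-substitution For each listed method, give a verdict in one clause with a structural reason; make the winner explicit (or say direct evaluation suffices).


Verdict: partial fractions — rational integrand, reducible denominator ξ^{3} + ξ^{2} - 10 ξ + 8: decompose first, integrate second.
- integration by parts — the nonconstant-polynomial-times-standard-kernel pattern (an exp, sine, cosine, or logarithm partner) is absent.
- partial fractions — yes — fits the structure here.
- u-substitution: no subexpression of the integrand serves as a whole-integral substitution inner — individual terms may offer their own, but none carries its derivative as a factor of the full integrand; a working change of variable would have to be constructed from outside the expression.


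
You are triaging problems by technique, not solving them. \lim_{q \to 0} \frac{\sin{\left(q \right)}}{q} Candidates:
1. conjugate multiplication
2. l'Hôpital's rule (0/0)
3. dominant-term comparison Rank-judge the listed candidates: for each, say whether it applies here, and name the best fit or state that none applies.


Technique: l'Hôpital's rule (0/0) — substituting 0 gives 0 over 0; differentiate top and bottom once and re-evaluate. The standard small-argument limits would also carry it; the rule is the systematic route.
- conjugate multiplication — the conjugate move applies to radical differences, which this is not.
- l'Hôpital's rule (0/0) — yes — fits the structure here.
- dominant-term comparison — leading-power comparison does not apply to this form.


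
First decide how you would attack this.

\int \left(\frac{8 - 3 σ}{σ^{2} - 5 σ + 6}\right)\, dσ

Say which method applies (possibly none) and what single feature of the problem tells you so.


Diagnosis: partial fractions — with σ^{2} - 5 σ + 6 factorable and the degree on top strictly smaller, simple-fraction decomposition is immediate.


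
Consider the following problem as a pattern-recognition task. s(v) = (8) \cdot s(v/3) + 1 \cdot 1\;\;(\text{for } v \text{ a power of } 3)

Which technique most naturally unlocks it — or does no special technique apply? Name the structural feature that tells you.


Method: the master substitution — treat m = log base 3 of v as the new clock: one recursion step advances m by one while v scales by 3.


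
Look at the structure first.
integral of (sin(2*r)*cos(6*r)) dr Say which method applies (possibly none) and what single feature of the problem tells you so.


Method: a trigonometric identity — distinct frequencies under one product (sin(2*r)*cos(6*r)): the product-to-sum identity is the systematic route to an integrable form.


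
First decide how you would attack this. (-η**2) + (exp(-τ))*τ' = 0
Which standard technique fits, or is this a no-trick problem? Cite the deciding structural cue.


Verdict: separation of variables — one side of the product carries the independent variable, the other the unknown — the textbook separation shape. An exactness check succeeds on this form as well — separation and the potential function arrive at the same answer, separation more directly.


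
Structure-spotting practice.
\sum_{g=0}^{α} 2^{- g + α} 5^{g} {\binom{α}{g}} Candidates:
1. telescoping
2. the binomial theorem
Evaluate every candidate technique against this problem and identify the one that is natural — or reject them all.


Best approach: the binomial theorem — the summand is term g of a binomial expansion in 5 and 2; the whole sum is a single power.
- telescoping — computed from the summand as displayed, the partial sums build up without the pairwise collapse telescoping exploits.
- the binomial theorem — yes — fits the structure here.


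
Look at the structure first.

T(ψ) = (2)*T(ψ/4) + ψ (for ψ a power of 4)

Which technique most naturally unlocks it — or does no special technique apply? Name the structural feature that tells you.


Diagnosis: the master substitution — index division is the fingerprint: ψ/4 in the recursive call means substitute ψ = 4^m.


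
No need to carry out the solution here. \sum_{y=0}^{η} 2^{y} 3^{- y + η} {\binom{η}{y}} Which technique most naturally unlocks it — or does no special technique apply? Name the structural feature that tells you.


Diagnosis: the binomial theorem — terms weighting {\binom{η}{y}} against matched powers of 2 and 3 reassemble into (2 + 3)^η by the binomial theorem.


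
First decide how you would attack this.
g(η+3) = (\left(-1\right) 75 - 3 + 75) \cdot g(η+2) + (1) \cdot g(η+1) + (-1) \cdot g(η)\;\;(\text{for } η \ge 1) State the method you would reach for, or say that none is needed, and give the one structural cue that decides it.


Verdict: the characteristic-root method — constant coefficients and linearity mean the ansatz r^η reduces it to solving the characteristic polynomial.


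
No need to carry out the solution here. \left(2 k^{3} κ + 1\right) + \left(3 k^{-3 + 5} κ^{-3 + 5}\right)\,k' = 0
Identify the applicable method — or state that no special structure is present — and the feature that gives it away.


Best approach: the exact-equation method — 2 k^{3} κ + 1 and 3 k^{-3 + 5} κ^{-3 + 5} pass the exactness check on the nose, so no integrating factor in κ or k is needed at all.


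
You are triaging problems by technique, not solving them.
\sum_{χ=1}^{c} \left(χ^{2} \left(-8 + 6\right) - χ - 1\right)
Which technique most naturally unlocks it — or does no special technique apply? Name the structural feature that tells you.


Diagnosis: no special technique — the summand is a plain polynomial in χ (expanding first if it arrives factored); standard power-sum formulas evaluate it term by term.


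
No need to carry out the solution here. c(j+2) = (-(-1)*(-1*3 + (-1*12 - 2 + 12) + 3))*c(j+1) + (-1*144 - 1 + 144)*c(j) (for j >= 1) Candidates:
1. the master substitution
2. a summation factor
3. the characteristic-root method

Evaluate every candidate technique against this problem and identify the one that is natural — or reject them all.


Diagnosis: the characteristic-root method — every coefficient is a fixed number and the forcing is zero — substitute r^j and read off the root equation.
- the master substitution — the recursive argument is a shift of the index, not a fixed fraction of it.
- a summation factor: the recurrence reaches back more than one step, outside the first-order family a summation factor normalizes.
- the characteristic-root method — yes, a natural case for it.


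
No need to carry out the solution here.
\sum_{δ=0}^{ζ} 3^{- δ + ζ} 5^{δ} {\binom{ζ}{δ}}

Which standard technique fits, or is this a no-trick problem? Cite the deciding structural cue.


Method: the binomial theorem — binomial coefficients against complementary powers of 5 and 3: recognize the binomial expansion and resum.


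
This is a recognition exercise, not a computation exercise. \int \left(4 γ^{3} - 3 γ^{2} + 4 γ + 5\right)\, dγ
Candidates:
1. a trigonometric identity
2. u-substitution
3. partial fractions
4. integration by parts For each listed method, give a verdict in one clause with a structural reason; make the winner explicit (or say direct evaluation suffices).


Technique: no special technique — every term is a constant multiple of a power of γ; term-wise power-rule integration needs no preliminary transformation.
- a trigonometric identity: with no trigonometric functions present, identity rewriting has no target.
- u-substitution: any workable substitution here is cosmetic — the integrand is already in directly integrable form.
- partial fractions: there is no rational-function structure to decompose.
- integration by parts — splitting off a factor buys nothing — the integrand integrates directly without parts.


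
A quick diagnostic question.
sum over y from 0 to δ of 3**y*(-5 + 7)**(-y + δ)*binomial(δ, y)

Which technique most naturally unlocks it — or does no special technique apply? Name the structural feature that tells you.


Method: the binomial theorem — the binomial coefficients weight matched powers of 3 and (-5 + 7), which is exactly the expansion of a binomial power.


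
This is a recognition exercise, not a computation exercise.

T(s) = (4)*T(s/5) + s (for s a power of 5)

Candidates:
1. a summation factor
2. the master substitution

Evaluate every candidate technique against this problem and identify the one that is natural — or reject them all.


Method: the master substitution — the call at s/5 makes this multiplicative recursion; the master-style substitution converts it to additive.
- a summation factor: the recursion divides its index rather than shifting it — there is no previous-term chain for a summation factor to telescope.
- the master substitution: yes, a natural case for it.


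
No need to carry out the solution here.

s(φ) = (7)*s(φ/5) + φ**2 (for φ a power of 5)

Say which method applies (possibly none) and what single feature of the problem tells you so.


Technique: the master substitution — recursion at φ/5 is multiplicative in the index; logarithmic reindexing via φ = 5^m linearizes it.


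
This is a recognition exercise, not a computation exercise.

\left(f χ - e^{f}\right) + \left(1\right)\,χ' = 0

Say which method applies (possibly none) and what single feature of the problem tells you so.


Diagnosis: a linear integrating factor — the unknown enters only to the first power against a nonzero forcing term — the integrating-factor template applies directly.


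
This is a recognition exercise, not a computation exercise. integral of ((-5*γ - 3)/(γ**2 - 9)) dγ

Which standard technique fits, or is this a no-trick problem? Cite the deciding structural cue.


Technique: partial fractions — rational integrand, reducible denominator γ**2 - 9: decompose first, integrate second.


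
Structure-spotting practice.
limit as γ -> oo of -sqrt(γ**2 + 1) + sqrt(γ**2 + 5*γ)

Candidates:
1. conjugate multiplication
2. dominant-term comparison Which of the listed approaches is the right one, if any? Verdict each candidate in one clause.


Verdict: conjugate multiplication — both pieces blow up but their difference is finite; the conjugate trick rationalizes sqrt(γ**2 + 5*γ) - sqrt(γ**2 + 1).
- conjugate multiplication — applies; the problem has the shape this method handles.
- dominant-term comparison: this limit is not decided by comparing leading-term growth at infinity.


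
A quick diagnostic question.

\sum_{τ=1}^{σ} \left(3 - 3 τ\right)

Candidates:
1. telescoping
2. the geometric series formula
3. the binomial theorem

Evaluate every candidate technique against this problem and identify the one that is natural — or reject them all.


Technique: no special technique — no ratio, no shift structure, no binomial pattern: sum the constant-multiple powers of τ with known formulas.
- telescoping: writing out consecutive terms as given produces no pairwise cancellation.
- the geometric series formula: the ratio of consecutive terms depends on the index.
- the binomial theorem — there is no sum-raised-to-a-power identity hiding in these terms.


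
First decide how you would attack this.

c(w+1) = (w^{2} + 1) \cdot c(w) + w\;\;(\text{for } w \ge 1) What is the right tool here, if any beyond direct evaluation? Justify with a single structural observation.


Technique: a summation factor — because the multiplier w^{2} + 1 is index-dependent, divide through by its running product and sum the resulting differences.
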